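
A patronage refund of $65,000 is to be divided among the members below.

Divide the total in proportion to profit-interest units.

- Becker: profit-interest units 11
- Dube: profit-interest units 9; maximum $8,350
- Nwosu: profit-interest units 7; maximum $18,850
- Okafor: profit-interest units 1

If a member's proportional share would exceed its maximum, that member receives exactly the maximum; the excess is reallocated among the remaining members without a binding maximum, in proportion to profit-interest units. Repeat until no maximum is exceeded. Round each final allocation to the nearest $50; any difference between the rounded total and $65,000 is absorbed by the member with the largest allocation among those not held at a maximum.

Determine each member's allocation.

Becker: $34,650 | Dube: $8,350 | Nwosu: $18,850 | Okafor: $3,150

Sum of profit-interest units: 28.
Proportional shares (ignoring caps): Becker 25,535.71; Dube 20,892.86; Nwosu 16,250.00; Okafor 2,321.43.
Capped: Dube ($8,350); remaining pool $56,650 reallocated over remaining profit-interest units 19.
Capped: Nwosu ($18,850); remaining pool $37,800 reallocated over remaining profit-interest units 12.
Remaining shares: Becker 34,650.00 → $34,650; Okafor 3,150.00 → $3,150.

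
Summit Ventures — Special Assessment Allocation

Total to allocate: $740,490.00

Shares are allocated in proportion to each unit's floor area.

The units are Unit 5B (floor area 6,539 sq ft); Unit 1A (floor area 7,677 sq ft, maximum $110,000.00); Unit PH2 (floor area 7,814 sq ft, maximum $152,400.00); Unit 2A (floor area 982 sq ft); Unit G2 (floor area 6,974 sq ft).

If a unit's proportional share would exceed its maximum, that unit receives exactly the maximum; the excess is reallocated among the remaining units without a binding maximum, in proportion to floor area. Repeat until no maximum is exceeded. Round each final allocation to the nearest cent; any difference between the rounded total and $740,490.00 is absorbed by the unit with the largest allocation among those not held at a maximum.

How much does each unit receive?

Combined floor area = 29,986.
Pro-rata shares before constraints: Unit 5B 161,477.4932; Unit 1A 189,579.8616; Unit PH2 192,963.0114; Unit 2A 24,250.0227; Unit G2 172,219.6112.
Cap binds for Unit 1A ($110,000.00), Unit PH2 ($152,400.00); balance $478,090.00 reallocated over remaining floor area 14,495.
Shares after redistribution: Unit 5B 215,676.4753 → $215,676.48; Unit 2A 32,389.4019 → $32,389.40; Unit G2 230,024.1228 → $230,024.12.

Unit 5B: $215,676.48; Unit 1A: $110,000.00; Unit PH2: $152,400.00; Unit 2A: $32,389.40; Unit G2: $230,024.12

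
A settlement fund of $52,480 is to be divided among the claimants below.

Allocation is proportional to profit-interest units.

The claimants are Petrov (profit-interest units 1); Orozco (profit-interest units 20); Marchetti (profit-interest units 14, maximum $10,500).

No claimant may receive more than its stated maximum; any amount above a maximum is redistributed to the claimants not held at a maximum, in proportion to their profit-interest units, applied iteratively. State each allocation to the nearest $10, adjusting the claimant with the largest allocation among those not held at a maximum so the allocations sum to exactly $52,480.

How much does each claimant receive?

Petrov: $2,000 | Orozco: $39,980 | Marchetti: $10,500

Total profit-interest units = 35.
Proportional shares (ignoring caps): Petrov 1,499.43; Orozco 29,988.57; Marchetti 20,992.00.
Capped: Marchetti ($10,500); residual $41,980 reallocated over remaining profit-interest units 21.
Redistributed shares: Petrov 1,999.05 → $2,000; Orozco 39,980.95 → $39,980.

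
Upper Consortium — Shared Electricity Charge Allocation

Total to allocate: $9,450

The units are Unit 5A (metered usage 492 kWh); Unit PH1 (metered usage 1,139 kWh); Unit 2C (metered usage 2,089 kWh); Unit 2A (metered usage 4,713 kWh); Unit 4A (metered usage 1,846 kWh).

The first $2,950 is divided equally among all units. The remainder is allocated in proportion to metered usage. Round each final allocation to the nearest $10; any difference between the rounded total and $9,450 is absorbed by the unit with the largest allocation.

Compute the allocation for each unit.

Equal tier: $2,950 ÷ 5 = $590 apiece.
Remainder $6,500 by metered usage (total 10,279): Unit 5A 311.12 → $310; Unit PH1 720.25 → $720; Unit 2C 1,320.99 → $1,320; Unit 2A 2,980.30 → $2,980; Unit 4A 1,167.33 → $1,170.
Totals: Unit 5A $590 + $310 = $900; Unit PH1 $590 + $720 = $1,310; Unit 2C $590 + $1,320 = $1,910; Unit 2A $590 + $2,980 = $3,570; Unit 4A $590 + $1,170 = $1,760.

Unit 5A: $900 | Unit PH1: $1,310 | Unit 2C: $1,910 | Unit 2A: $3,570 | Unit 4A: $1,760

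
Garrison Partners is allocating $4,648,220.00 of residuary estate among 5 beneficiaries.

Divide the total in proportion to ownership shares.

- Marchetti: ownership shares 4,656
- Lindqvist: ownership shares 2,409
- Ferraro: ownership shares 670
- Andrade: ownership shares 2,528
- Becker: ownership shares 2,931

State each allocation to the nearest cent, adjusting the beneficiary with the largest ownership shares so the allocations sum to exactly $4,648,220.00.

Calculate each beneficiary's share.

Sum of ownership shares: 4,656 + 2,409 + 670 + 2,528 + 2,931 = 13,194.
Raw shares: Marchetti 1,640,299.5543; Lindqvist 848,685.9163; Ferraro 236,039.6695; Andrade 890,609.3800; Becker 1,032,585.4798.
After rounding (cent): Marchetti $1,640,299.55; Lindqvist $848,685.92; Ferraro $236,039.67; Andrade $890,609.38; Becker $1,032,585.48. Sum = $4,648,220.00.
Rounded total matches; no reconciliation needed.

Marchetti: $1,640,299.55 · Lindqvist: $848,685.92 · Ferraro: $236,039.67 · Andrade: $890,609.38 · Becker: $1,032,585.48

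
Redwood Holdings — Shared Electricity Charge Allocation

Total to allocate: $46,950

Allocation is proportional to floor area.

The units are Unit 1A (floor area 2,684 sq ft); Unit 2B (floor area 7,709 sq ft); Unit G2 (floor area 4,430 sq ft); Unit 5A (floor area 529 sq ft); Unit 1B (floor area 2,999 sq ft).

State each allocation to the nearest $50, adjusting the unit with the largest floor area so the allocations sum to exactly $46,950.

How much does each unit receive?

Unit 1A: $6,850 · Unit 2B: $19,750 · Unit G2: $11,350 · Unit 5A: $1,350 · Unit 1B: $7,650

Sum of floor area: 18,351.
Unrounded shares: Unit 1A 2,684/18,351 × $46,950 = 6,866.86; Unit 2B 7,709/18,351 × $46,950 = 19,723.04; Unit G2 4,430/18,351 × $46,950 = 11,333.91; Unit 5A 529/18,351 × $46,950 = 1,353.42; Unit 1B 2,999/18,351 × $46,950 = 7,672.77.
Rounded to nearest $50: Unit 1A $6,850; Unit 2B $19,700; Unit G2 $11,350; Unit 5A $1,350; Unit 1B $7,650. Sum = $46,900.
Difference $46,950 − $46,900 = +$50 applied to largest floor area (Unit 2B): Unit 2B becomes $19,750.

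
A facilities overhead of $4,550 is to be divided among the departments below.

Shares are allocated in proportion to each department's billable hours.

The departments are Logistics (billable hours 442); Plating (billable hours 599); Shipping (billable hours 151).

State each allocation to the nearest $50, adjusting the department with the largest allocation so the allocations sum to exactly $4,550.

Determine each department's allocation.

Logistics: $1,700; Plating: $2,250; Shipping: $600

Total billable hours = 1,192.
Pro-rata amounts: Logistics 442/1,192 × $4,550 = 1,687.16; Plating 599/1,192 × $4,550 = 2,286.45; Shipping 151/1,192 × $4,550 = 576.38.
At nearest $50: Logistics $1,700; Plating $2,300; Shipping $600. Sum = $4,600.
Difference $4,550 − $4,600 = −$50 applied to largest allocation (Plating): Plating becomes $2,250.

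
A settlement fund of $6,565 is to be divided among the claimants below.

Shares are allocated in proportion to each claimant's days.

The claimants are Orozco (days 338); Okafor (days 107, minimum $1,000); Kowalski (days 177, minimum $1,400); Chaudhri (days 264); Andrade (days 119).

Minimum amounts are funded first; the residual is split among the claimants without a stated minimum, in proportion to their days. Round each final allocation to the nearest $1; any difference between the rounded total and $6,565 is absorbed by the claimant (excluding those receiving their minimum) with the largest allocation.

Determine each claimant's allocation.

Guaranteed amounts: Okafor $1,000; Kowalski $1,400. Remaining pool $4,165.
Remaining pool split over remaining days 721: Orozco 1,952.52 → $1,953; Chaudhri 1,525.05 → $1,525; Andrade 687.43 → $687.

Orozco: $1,953; Okafor: $1,000; Kowalski: $1,400; Chaudhri: $1,525; Andrade: $687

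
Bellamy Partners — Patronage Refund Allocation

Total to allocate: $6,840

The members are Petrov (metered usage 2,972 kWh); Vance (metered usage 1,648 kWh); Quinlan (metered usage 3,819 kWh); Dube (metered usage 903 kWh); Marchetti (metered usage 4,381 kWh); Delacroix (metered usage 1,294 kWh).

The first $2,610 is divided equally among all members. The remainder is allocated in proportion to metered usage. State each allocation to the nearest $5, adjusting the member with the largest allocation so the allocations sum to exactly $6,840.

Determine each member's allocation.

Equal tier: $2,610 ÷ 6 = $435 apiece.
Remainder $4,230 by metered usage (total 15,017): Petrov 837.16 → $835; Vance 464.21 → $465; Quinlan 1,075.74 → $1,075; Dube 254.36 → $255; Marchetti 1,234.04 → $1,235; Delacroix 364.49 → $365.
Totals: Petrov $435 + $835 = $1,270; Vance $435 + $465 = $900; Quinlan $435 + $1,075 = $1,510; Dube $435 + $255 = $690; Marchetti $435 + $1,235 = $1,670; Delacroix $435 + $365 = $800.

Petrov: $1,270 · Vance: $900 · Quinlan: $1,510 · Dube: $690 · Marchetti: $1,670 · Delacroix: $800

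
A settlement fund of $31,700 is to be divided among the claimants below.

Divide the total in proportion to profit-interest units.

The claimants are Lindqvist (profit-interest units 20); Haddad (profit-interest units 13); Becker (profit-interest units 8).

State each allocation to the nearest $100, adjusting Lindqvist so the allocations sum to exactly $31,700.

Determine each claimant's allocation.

Lindqvist: $15,400; Haddad: $10,100; Becker: $6,200

Sum of profit-interest units: 41.
Unrounded shares: Lindqvist 20/41 × $31,700 = 15,463.41; Haddad 13/41 × $31,700 = 10,051.22; Becker 8/41 × $31,700 = 6,185.37.
At nearest $100: Lindqvist $15,500; Haddad $10,100; Becker $6,200. Sum = $31,800.
Difference $31,700 − $31,800 = −$100 applied to Lindqvist: Lindqvist becomes $15,400.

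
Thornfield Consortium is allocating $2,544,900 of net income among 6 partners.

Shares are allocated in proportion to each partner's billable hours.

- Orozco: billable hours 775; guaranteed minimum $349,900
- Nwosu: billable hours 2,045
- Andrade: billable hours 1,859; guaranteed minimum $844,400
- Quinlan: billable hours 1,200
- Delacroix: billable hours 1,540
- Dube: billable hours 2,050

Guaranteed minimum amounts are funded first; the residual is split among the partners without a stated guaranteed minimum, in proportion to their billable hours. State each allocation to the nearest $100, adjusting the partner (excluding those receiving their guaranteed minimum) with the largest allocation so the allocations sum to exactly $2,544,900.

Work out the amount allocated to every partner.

Minimums first: Orozco $349,900; Andrade $844,400. Residual $1,350,600.
Residual split over remaining billable hours 6,835: Nwosu 404,093.20 → $404,100; Quinlan 237,120.70 → $237,100; Delacroix 304,304.90 → $304,300; Dube 405,081.20 → $405,100.

Orozco: $349,900; Nwosu: $404,100; Andrade: $844,400; Quinlan: $237,100; Delacroix: $304,300; Dube: $405,100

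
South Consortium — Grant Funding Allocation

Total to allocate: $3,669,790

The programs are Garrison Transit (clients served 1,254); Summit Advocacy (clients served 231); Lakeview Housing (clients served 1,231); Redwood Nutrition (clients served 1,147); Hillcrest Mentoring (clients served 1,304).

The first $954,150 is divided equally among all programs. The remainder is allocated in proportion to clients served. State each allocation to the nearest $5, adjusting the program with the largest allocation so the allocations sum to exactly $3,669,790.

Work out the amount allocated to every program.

Garrison Transit: $849,900; Summit Advocacy: $312,240; Lakeview Housing: $837,810; Redwood Nutrition: $793,665; Hillcrest Mentoring: $876,175

First tranche $954,150 split equally: $190,830 each.
Remainder $2,715,640 by clients served (total 5,167): Garrison Transit 659,069.59 → $659,070; Summit Advocacy 121,407.56 → $121,410; Lakeview Housing 646,981.39 → $646,980; Redwood Nutrition 602,833.19 → $602,835; Hillcrest Mentoring 685,348.28 → $685,350.
Rounding difference −$5 on remainder applied to Hillcrest Mentoring.
Totals: Garrison Transit $190,830 + $659,070 = $849,900; Summit Advocacy $190,830 + $121,410 = $312,240; Lakeview Housing $190,830 + $646,980 = $837,810; Redwood Nutrition $190,830 + $602,835 = $793,665; Hillcrest Mentoring $190,830 + $685,345 = $876,175.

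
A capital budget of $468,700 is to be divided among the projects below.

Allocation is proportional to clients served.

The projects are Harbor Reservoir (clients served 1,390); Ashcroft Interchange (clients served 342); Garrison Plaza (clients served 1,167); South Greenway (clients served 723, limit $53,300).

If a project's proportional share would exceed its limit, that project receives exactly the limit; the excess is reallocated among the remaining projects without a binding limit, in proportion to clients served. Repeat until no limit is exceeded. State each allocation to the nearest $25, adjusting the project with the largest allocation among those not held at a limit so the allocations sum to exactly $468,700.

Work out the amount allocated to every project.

Total clients served = 3,622.
Proportional shares (ignoring caps): Harbor Reservoir 179,871.07; Ashcroft Interchange 44,256.05; Garrison Plaza 151,014.05; South Greenway 93,558.83.
Capped: South Greenway ($53,300); remaining pool $415,400 reallocated over remaining clients served 2,899.
Remaining shares: Harbor Reservoir 199,174.20 → $199,175; Ashcroft Interchange 49,005.45 → $49,000; Garrison Plaza 167,220.35 → $167,225.

Harbor Reservoir: $199,175; Ashcroft Interchange: $49,000; Garrison Plaza: $167,225; South Greenway: $53,300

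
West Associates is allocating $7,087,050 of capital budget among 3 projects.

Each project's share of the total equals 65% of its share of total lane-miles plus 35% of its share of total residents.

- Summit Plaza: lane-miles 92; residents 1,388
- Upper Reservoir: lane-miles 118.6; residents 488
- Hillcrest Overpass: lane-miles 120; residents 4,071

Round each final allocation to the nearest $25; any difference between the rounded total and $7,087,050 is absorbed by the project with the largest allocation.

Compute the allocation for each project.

Lane-miles total 330.6; residents total 5,947.
Combined weights (65% lane-miles + 35% residents): Summit Plaza 0.2626; Upper Reservoir 0.2619; Hillcrest Overpass 0.4755.
Proportional shares: Summit Plaza 1,860,857.27; Upper Reservoir 1,856,115.80; Hillcrest Overpass 3,370,076.93.
After rounding ($25): Summit Plaza $1,860,850; Upper Reservoir $1,856,125; Hillcrest Overpass $3,370,075. Sum = $7,087,050.
Sum already equals the total — no adjustment.

Summit Plaza: $1,860,850; Upper Reservoir: $1,856,125; Hillcrest Overpass: $3,370,075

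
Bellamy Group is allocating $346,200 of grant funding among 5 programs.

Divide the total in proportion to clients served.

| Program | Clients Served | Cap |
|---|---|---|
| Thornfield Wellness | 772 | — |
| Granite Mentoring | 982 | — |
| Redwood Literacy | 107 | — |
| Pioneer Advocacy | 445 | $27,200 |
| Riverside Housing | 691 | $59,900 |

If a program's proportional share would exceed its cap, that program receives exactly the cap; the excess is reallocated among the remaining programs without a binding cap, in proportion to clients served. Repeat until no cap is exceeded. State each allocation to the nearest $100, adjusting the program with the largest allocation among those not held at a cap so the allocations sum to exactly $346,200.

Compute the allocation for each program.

Thornfield Wellness: $107,500 · Granite Mentoring: $136,700 · Redwood Literacy: $14,900 · Pioneer Advocacy: $27,200 · Riverside Housing: $59,900

Sum of clients served: 2,997.
Pro-rata shares before constraints: Thornfield Wellness 89,177.98; Granite Mentoring 113,436.24; Redwood Literacy 12,360.16; Pioneer Advocacy 51,404.40; Riverside Housing 79,821.22.
Held at cap: Pioneer Advocacy ($27,200), Riverside Housing ($59,900); balance $259,100 reallocated over remaining clients served 1,861.
Remaining shares: Thornfield Wellness 107,482.64 → $107,500; Granite Mentoring 136,720.15 → $136,700; Redwood Literacy 14,897.21 → $14,900.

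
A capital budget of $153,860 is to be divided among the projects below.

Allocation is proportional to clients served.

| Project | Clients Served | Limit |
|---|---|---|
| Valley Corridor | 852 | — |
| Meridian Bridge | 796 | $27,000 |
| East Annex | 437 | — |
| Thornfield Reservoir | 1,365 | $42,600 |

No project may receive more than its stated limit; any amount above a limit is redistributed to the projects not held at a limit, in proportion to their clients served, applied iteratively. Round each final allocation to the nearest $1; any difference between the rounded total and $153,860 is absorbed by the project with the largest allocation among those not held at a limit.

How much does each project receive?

Clients served total: 3,450.
Pro-rata shares before constraints: Valley Corridor 37,996.73; Meridian Bridge 35,499.29; East Annex 19,488.93; Thornfield Reservoir 60,875.04.
Held at cap: Meridian Bridge ($27,000), Thornfield Reservoir ($42,600); balance $84,260 reallocated over remaining clients served 1,289.
Remaining shares: Valley Corridor 55,693.96 → $55,694; East Annex 28,566.04 → $28,566.

Valley Corridor: $55,694; Meridian Bridge: $27,000; East Annex: $28,566; Thornfield Reservoir: $42,600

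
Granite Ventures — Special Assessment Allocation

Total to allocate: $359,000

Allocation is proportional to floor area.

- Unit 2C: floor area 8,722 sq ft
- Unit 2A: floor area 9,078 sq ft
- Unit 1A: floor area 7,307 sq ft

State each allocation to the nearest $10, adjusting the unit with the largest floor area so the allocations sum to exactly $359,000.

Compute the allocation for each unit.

Unit 2C: $124,710 · Unit 2A: $129,810 · Unit 1A: $104,480

Combined floor area = 8,722 + 9,078 + 7,307 = 25,107.
Unrounded shares: Unit 2C 124,714.14; Unit 2A 129,804.52; Unit 1A 104,481.34.
At nearest $10: Unit 2C $124,710; Unit 2A $129,800; Unit 1A $104,480. Sum = $358,990.
Difference $359,000 − $358,990 = +$10 applied to largest floor area (Unit 2A): Unit 2A becomes $129,810.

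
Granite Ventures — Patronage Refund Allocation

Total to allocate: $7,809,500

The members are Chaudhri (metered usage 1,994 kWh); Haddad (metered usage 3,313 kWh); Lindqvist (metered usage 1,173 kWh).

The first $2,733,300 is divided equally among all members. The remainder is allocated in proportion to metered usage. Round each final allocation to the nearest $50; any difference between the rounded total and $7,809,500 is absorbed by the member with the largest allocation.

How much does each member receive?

Chaudhri: $2,473,150 · Haddad: $3,506,350 · Lindqvist: $1,830,000

$2,733,300 shared equally gives $911,100 per member.
Remainder $5,076,200 by metered usage (total 6,480): Chaudhri 1,562,028.21 → $1,562,050; Haddad 2,595,285.59 → $2,595,300; Lindqvist 918,886.20 → $918,900.
Rounding difference −$50 on remainder applied to Haddad.
Totals: Chaudhri $911,100 + $1,562,050 = $2,473,150; Haddad $911,100 + $2,595,250 = $3,506,350; Lindqvist $911,100 + $918,900 = $1,830,000.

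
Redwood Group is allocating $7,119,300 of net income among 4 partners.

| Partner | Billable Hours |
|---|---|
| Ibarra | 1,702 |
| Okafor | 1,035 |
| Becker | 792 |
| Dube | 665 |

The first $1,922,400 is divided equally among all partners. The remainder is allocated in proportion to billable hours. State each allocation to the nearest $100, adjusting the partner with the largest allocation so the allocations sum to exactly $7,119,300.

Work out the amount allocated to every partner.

Ibarra: $2,589,600 | Okafor: $1,763,100 | Becker: $1,462,000 | Dube: $1,304,600

First tranche $1,922,400 split equally: $480,600 each.
Remainder $5,196,900 by billable hours (total 4,194): Ibarra 2,108,994.71 → $2,109,000; Okafor 1,282,496.78 → $1,282,500; Becker 981,388.84 → $981,400; Dube 824,019.67 → $824,000.
Totals: Ibarra $480,600 + $2,109,000 = $2,589,600; Okafor $480,600 + $1,282,500 = $1,763,100; Becker $480,600 + $981,400 = $1,462,000; Dube $480,600 + $824,000 = $1,304,600.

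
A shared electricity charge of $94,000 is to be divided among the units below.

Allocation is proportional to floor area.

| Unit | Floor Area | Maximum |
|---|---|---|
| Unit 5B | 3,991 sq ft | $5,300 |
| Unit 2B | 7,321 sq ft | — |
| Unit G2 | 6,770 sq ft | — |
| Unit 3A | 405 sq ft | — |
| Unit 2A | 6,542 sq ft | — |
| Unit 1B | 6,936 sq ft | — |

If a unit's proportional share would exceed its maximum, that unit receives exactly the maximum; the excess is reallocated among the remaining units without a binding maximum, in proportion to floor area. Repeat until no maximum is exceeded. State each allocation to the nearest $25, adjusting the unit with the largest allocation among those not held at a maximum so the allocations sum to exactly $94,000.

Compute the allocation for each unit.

Unit 5B: $5,300; Unit 2B: $23,200; Unit G2: $21,475; Unit 3A: $1,275; Unit 2A: $20,750; Unit 1B: $22,000

Floor area total: 31,965.
Proportional shares (ignoring caps): Unit 5B 11,736.40; Unit 2B 21,528.98; Unit G2 19,908.65; Unit 3A 1,190.99; Unit 2A 19,238.17; Unit 1B 20,396.81.
Capped: Unit 5B ($5,300); residual $88,700 reallocated over remaining floor area 27,974.
Redistributed shares: Unit 2B 23,213.44 → $23,225; Unit G2 21,466.33 → $21,475; Unit 3A 1,284.17 → $1,275; Unit 2A 20,743.38 → $20,750; Unit 1B 21,992.68 → $22,000.
Rounding difference −$25 applied to Unit 2B → $23,200.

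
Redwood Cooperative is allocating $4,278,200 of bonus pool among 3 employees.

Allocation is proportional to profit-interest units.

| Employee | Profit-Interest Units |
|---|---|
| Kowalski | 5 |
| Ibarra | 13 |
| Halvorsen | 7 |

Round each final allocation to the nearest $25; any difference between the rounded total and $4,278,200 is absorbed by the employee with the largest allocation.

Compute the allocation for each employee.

Kowalski: $855,650 · Ibarra: $2,224,650 · Halvorsen: $1,197,900

Sum of profit-interest units: 25.
Pro-rata amounts: Kowalski 5/25 × $4,278,200 = 855,640.00; Ibarra 13/25 × $4,278,200 = 2,224,664.00; Halvorsen 7/25 × $4,278,200 = 1,197,896.00.
At nearest $25: Kowalski $855,650; Ibarra $2,224,675; Halvorsen $1,197,900. Sum = $4,278,225.
Difference $4,278,200 − $4,278,225 = −$25 applied to largest allocation (Ibarra): Ibarra becomes $2,224,650.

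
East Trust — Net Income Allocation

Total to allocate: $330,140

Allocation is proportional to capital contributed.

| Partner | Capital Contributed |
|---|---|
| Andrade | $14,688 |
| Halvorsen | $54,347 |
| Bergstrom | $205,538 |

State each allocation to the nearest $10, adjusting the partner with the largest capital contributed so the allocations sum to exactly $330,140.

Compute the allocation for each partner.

Capital contributed total: 14,688 + 54,347 + 205,538 = 274,573.
Unrounded shares: Andrade 17,660.50; Halvorsen 65,345.53; Bergstrom 247,133.97.
Rounded to nearest $10: Andrade $17,660; Halvorsen $65,350; Bergstrom $247,130. Sum = $330,140.
Sum already equals the total — no adjustment.

Andrade: $17,660; Halvorsen: $65,350; Bergstrom: $247,130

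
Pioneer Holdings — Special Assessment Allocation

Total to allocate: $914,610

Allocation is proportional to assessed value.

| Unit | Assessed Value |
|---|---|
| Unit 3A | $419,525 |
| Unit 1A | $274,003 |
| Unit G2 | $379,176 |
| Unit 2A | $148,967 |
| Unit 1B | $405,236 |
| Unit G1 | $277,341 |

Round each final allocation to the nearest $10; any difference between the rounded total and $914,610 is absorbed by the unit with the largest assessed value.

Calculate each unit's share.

Sum of assessed value: 419,525 + 274,003 + 379,176 + 148,967 + 405,236 + 277,341 = 1,904,248.
Raw shares: Unit 3A 201,497.79; Unit 1A 131,603.60; Unit G2 182,118.17; Unit 2A 71,548.83; Unit 1B 194,634.78; Unit G1 133,206.84.
At nearest $10: Unit 3A $201,500; Unit 1A $131,600; Unit G2 $182,120; Unit 2A $71,550; Unit 1B $194,630; Unit G1 $133,210. Sum = $914,610.
No rounding difference to absorb.

Unit 3A: $201,500 | Unit 1A: $131,600 | Unit G2: $182,120 | Unit 2A: $71,550 | Unit 1B: $194,630 | Unit G1: $133,210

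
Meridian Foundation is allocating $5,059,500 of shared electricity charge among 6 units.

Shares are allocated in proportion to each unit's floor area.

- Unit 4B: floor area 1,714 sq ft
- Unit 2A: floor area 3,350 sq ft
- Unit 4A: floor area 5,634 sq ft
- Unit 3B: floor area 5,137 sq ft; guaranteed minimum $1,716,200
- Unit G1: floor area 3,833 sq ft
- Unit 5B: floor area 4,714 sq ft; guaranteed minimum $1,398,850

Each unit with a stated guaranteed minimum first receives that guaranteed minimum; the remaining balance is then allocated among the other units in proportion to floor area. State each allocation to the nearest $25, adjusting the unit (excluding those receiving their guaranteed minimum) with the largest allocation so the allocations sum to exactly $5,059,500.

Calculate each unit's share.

Unit 4B: $229,350 | Unit 2A: $448,275 | Unit 4A: $753,925 | Unit 3B: $1,716,200 | Unit G1: $512,900 | Unit 5B: $1,398,850

Guaranteed amounts: Unit 3B $1,716,200; Unit 5B $1,398,850. Residual $1,944,450.
Residual split over remaining floor area 14,531: Unit 4B 229,357.05 → $229,350; Unit 2A 448,276.62 → $448,275; Unit 4A 753,907.60 → $753,900; Unit G1 512,908.74 → $512,900.
Rounding difference +$25 applied to Unit 4A → $753,925.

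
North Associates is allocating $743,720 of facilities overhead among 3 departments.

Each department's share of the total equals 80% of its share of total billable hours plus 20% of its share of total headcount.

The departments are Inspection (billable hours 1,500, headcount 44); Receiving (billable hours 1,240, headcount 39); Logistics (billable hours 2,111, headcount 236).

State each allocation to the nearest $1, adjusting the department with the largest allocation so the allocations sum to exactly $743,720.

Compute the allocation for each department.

Inspection: $204,492; Receiving: $170,271; Logistics: $368,957

Billable hours total 4,851; headcount total 319.
Composite weights (80% billable hours + 20% headcount): Inspection 0.2750; Receiving 0.2289; Logistics 0.4961.
Pro-rata amounts: Inspection 204,491.68; Receiving 170,271.22; Logistics 368,957.10.
After rounding ($1): Inspection $204,492; Receiving $170,271; Logistics $368,957. Sum = $743,720.
Sum already equals the total — no adjustment.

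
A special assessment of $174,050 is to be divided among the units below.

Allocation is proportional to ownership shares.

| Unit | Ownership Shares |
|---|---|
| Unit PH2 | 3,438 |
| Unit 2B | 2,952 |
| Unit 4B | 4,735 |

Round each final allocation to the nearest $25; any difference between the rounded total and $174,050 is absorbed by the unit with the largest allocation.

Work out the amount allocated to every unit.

Unit PH2: $53,775 | Unit 2B: $46,175 | Unit 4B: $74,100

Sum of ownership shares: 11,125.
Unrounded shares: Unit PH2 3,438/11,125 × $174,050 = 53,787.32; Unit 2B 2,952/11,125 × $174,050 = 46,183.87; Unit 4B 4,735/11,125 × $174,050 = 74,078.81.
At nearest $25: Unit PH2 $53,775; Unit 2B $46,175; Unit 4B $74,075. Sum = $174,025.
Difference $174,050 − $174,025 = +$25 applied to largest allocation (Unit 4B): Unit 4B becomes $74,100.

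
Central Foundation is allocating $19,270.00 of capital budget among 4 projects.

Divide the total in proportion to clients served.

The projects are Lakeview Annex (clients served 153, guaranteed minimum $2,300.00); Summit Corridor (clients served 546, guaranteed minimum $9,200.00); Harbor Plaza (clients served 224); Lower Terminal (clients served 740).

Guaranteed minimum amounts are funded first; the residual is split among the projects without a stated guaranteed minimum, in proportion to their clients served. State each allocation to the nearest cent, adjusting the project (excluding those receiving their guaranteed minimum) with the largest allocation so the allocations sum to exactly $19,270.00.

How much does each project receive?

Lakeview Annex: $2,300.00; Summit Corridor: $9,200.00; Harbor Plaza: $1,805.48; Lower Terminal: $5,964.52

Minimums first: Lakeview Annex $2,300.00; Summit Corridor $9,200.00. Balance $7,770.00.
Balance split over remaining clients served 964: Harbor Plaza 1,805.4772 → $1,805.48; Lower Terminal 5,964.5228 → $5,964.52.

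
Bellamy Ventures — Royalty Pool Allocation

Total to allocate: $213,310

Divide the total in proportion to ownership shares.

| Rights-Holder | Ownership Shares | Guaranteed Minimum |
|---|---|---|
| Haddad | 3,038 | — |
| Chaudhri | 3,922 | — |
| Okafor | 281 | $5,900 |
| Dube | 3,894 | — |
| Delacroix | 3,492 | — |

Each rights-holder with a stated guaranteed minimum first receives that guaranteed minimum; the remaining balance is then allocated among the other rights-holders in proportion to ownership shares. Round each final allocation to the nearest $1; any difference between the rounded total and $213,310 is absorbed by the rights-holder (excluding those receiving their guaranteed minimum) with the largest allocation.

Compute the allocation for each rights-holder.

Minimums first: Okafor $5,900. Residual $207,410.
Residual split over remaining ownership shares 14,346: Haddad 43,922.46 → $43,922; Chaudhri 56,703.05 → $56,703; Dube 56,298.24 → $56,298; Delacroix 50,486.25 → $50,486.
Rounding difference +$1 applied to Chaudhri → $56,704.

Haddad: $43,922 · Chaudhri: $56,704 · Okafor: $5,900 · Dube: $56,298 · Delacroix: $50,486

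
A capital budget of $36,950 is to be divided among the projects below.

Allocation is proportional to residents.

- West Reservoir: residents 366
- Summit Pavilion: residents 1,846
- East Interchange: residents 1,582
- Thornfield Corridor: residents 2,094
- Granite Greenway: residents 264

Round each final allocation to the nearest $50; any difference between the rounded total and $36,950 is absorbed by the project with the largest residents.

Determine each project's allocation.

West Reservoir: $2,200; Summit Pavilion: $11,100; East Interchange: $9,500; Thornfield Corridor: $12,550; Granite Greenway: $1,600

Sum of residents: 6,152.
Proportional shares: West Reservoir 366/6,152 × $36,950 = 2,198.26; Summit Pavilion 1,846/6,152 × $36,950 = 11,087.40; East Interchange 1,582/6,152 × $36,950 = 9,501.77; Thornfield Corridor 2,094/6,152 × $36,950 = 12,576.93; Granite Greenway 264/6,152 × $36,950 = 1,585.63.
After rounding ($50): West Reservoir $2,200; Summit Pavilion $11,100; East Interchange $9,500; Thornfield Corridor $12,600; Granite Greenway $1,600. Sum = $37,000.
Difference $36,950 − $37,000 = −$50 applied to largest residents (Thornfield Corridor): Thornfield Corridor becomes $12,550.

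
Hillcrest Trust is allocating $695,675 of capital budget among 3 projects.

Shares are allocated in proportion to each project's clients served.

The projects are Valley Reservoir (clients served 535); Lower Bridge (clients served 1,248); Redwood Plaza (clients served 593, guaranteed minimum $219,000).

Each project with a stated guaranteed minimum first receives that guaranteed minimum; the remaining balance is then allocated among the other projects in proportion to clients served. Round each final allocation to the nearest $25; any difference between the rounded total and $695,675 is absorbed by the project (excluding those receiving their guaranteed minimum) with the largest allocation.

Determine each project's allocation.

Valley Reservoir: $143,025 | Lower Bridge: $333,650 | Redwood Plaza: $219,000

Guaranteed amounts: Redwood Plaza $219,000. Residual $476,675.
Residual split over remaining clients served 1,783: Valley Reservoir 143,029.23 → $143,025; Lower Bridge 333,645.77 → $333,650.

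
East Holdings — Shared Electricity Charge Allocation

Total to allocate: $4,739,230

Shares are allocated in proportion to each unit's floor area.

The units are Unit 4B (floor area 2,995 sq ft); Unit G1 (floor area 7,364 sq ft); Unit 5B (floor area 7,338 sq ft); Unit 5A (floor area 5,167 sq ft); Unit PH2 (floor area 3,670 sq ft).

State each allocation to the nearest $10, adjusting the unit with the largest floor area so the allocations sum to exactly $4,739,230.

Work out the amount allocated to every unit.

Sum of floor area: 2,995 + 7,364 + 7,338 + 5,167 + 3,670 = 26,534.
Raw shares: Unit 4B 534,936.08; Unit G1 1,315,281.89; Unit 5B 1,310,638.04; Unit 5A 922,876.36; Unit PH2 655,497.63.
After rounding ($10): Unit 4B $534,940; Unit G1 $1,315,280; Unit 5B $1,310,640; Unit 5A $922,880; Unit PH2 $655,500. Sum = $4,739,240.
Difference $4,739,230 − $4,739,240 = −$10 applied to largest floor area (Unit G1): Unit G1 becomes $1,315,270.

Unit 4B: $534,940 | Unit G1: $1,315,270 | Unit 5B: $1,310,640 | Unit 5A: $922,880 | Unit PH2: $655,500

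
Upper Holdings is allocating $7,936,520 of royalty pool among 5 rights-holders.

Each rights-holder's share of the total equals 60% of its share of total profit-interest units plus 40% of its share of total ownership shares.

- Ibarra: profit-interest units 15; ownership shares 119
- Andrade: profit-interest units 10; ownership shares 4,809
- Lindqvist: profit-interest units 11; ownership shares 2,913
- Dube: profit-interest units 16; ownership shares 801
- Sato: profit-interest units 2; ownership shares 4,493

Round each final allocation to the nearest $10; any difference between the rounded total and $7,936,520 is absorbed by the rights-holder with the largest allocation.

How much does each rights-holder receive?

Totals — profit-interest units 54, ownership shares 13,135.
Composite weights (60% profit-interest units + 40% ownership shares): Ibarra 0.1703; Andrade 0.2576; Lindqvist 0.2109; Dube 0.2022; Sato 0.1590.
Raw shares: Ibarra 1,351,514.53; Andrade 2,044,126.37; Lindqvist 1,674,064.27; Dube 1,604,531.18; Sato 1,262,283.65.
At nearest $10: Ibarra $1,351,510; Andrade $2,044,130; Lindqvist $1,674,060; Dube $1,604,530; Sato $1,262,280. Sum = $7,936,510.
Difference $7,936,520 − $7,936,510 = +$10 applied to largest allocation (Andrade): Andrade becomes $2,044,140.

Ibarra: $1,351,510; Andrade: $2,044,140; Lindqvist: $1,674,060; Dube: $1,604,530; Sato: $1,262,280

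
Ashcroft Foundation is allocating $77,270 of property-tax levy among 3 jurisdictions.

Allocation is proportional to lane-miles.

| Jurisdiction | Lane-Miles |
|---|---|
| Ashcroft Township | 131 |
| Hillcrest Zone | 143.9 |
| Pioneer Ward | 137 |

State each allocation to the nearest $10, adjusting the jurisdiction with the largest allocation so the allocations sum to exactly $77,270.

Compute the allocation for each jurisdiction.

Ashcroft Township: $24,570 | Hillcrest Zone: $27,000 | Pioneer Ward: $25,700

Lane-miles total: 411.9.
Raw shares: Ashcroft Township 131/411.9 × $77,270 = 24,574.82; Hillcrest Zone 143.9/411.9 × $77,270 = 26,994.79; Pioneer Ward 137/411.9 × $77,270 = 25,700.39.
After rounding ($10): Ashcroft Township $24,570; Hillcrest Zone $26,990; Pioneer Ward $25,700. Sum = $77,260.
Difference $77,270 − $77,260 = +$10 applied to largest allocation (Hillcrest Zone): Hillcrest Zone becomes $27,000.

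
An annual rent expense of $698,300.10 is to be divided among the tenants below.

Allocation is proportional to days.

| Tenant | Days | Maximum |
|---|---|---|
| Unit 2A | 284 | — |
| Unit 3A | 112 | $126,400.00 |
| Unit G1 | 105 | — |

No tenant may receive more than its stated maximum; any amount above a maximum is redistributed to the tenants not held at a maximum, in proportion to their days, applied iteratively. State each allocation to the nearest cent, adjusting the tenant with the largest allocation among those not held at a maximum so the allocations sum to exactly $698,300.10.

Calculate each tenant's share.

Total days = 501.
Pro-rata shares before constraints: Unit 2A 395,842.7713; Unit 3A 156,107.0084; Unit G1 146,350.3204.
Capped: Unit 3A ($126,400.00); balance $571,900.10 reallocated over remaining days 389.
Remaining shares: Unit 2A 417,531.1784 → $417,531.18; Unit G1 154,368.9216 → $154,368.92.

Unit 2A: $417,531.18 | Unit 3A: $126,400.00 | Unit G1: $154,368.92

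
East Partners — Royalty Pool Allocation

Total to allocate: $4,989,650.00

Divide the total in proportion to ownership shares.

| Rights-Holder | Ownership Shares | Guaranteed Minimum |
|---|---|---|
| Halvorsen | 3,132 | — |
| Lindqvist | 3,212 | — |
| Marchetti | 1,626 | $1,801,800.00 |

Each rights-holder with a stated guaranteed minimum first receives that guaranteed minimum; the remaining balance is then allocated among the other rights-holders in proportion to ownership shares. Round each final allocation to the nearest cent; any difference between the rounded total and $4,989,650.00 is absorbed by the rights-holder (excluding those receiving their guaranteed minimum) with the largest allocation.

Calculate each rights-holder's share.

Halvorsen: $1,573,825.06 | Lindqvist: $1,614,024.94 | Marchetti: $1,801,800.00

Minimums first: Marchetti $1,801,800.00. Remaining pool $3,187,850.00.
Remaining pool split over remaining ownership shares 6,344: Halvorsen 1,573,825.0631 → $1,573,825.06; Lindqvist 1,614,024.9369 → $1,614,024.94.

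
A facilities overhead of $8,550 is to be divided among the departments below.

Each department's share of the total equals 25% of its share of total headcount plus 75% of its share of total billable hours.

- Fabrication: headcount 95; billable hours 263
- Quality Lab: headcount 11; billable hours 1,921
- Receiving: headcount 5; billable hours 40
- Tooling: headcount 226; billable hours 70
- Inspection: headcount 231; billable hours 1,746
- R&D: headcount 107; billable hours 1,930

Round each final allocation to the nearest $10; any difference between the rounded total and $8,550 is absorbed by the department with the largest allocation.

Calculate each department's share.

Fabrication: $580 | Quality Lab: $2,100 | Receiving: $60 | Tooling: $790 | Inspection: $2,610 | R&D: $2,410

Totals — headcount 675, billable hours 5,970.
Blended shares (25% headcount + 75% billable hours): Fabrication 0.0682; Quality Lab 0.2454; Receiving 0.0069; Tooling 0.0925; Inspection 0.3049; R&D 0.2821.
Pro-rata amounts: Fabrication 583.33; Quality Lab 2,098.22; Receiving 58.80; Tooling 790.86; Inspection 2,606.91; R&D 2,411.89.
At nearest $10: Fabrication $580; Quality Lab $2,100; Receiving $60; Tooling $790; Inspection $2,610; R&D $2,410. Sum = $8,550.
No rounding difference to absorb.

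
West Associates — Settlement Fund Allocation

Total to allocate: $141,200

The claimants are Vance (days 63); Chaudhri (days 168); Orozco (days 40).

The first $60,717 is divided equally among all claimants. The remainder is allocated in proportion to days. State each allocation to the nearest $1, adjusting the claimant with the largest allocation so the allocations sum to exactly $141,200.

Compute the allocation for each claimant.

Vance: $38,949 | Chaudhri: $70,133 | Orozco: $32,118

Equal tier: $60,717 ÷ 3 = $20,239 apiece.
Remainder $80,483 by days (total 271): Vance 18,710.07 → $18,710; Chaudhri 49,893.52 → $49,894; Orozco 11,879.41 → $11,879.
Totals: Vance $20,239 + $18,710 = $38,949; Chaudhri $20,239 + $49,894 = $70,133; Orozco $20,239 + $11,879 = $32,118.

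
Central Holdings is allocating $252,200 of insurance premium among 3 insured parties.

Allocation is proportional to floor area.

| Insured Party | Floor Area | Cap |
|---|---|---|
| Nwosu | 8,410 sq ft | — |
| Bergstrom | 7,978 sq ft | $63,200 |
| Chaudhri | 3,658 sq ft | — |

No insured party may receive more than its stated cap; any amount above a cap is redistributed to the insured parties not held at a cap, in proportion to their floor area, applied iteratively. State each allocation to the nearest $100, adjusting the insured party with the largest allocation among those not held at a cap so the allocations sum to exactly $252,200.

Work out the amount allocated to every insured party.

Nwosu: $131,700 | Bergstrom: $63,200 | Chaudhri: $57,300

Sum of floor area: 20,046.
Proportional shares (ignoring caps): Nwosu 105,806.74; Bergstrom 100,371.73; Chaudhri 46,021.53.
Held at cap: Bergstrom ($63,200); balance $189,000 reallocated over remaining floor area 12,068.
Redistributed shares: Nwosu 131,711.14 → $131,700; Chaudhri 57,288.86 → $57,300.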